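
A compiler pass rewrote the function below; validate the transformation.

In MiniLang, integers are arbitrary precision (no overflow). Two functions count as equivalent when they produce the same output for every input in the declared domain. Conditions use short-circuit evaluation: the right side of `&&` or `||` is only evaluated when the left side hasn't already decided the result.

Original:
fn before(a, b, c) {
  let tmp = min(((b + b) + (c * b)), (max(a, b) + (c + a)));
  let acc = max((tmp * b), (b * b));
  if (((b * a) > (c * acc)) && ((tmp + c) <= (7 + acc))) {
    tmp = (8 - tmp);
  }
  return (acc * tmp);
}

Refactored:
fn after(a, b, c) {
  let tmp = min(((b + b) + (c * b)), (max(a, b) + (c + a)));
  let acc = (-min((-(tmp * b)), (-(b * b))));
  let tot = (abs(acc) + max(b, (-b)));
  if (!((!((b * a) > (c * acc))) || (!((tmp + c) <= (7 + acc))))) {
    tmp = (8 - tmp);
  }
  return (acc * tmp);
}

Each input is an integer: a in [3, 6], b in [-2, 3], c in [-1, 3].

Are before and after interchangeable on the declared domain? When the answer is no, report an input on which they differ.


Differences: arithmetic usage differs, min/max/abs usage differs, local variable names differ, boolean connective usage differs, statement counts differ — yet all 120 inputs agree.
verdict: equivalent


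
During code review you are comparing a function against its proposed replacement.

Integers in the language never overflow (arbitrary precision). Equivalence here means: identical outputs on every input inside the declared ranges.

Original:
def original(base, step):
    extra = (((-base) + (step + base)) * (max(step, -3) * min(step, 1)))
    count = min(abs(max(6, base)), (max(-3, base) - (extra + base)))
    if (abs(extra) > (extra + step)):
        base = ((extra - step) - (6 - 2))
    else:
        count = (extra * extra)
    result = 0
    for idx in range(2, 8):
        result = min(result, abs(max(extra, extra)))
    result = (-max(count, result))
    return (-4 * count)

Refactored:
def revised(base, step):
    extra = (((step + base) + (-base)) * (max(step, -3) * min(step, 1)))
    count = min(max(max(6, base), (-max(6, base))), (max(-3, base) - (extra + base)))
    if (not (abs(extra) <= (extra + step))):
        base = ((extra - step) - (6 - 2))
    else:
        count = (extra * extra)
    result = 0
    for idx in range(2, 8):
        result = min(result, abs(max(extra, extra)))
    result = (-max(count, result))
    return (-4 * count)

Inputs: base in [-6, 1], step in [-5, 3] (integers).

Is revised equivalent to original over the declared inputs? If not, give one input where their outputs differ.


Although constant usage differs; also boolean connective usage differs; also comparison usage differs; also min/max/abs usage differs, 72/72 inputs agree.
verdict: equivalent


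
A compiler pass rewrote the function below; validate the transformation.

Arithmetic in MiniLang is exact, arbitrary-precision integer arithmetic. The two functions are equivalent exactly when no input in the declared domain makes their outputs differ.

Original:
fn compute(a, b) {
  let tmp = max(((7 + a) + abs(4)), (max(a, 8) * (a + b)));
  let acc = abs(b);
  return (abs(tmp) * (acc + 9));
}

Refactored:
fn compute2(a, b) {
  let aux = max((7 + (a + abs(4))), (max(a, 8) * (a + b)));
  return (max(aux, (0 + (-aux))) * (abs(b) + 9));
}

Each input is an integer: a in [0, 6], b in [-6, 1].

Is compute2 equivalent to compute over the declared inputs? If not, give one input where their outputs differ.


The two versions differ — the changes include arithmetic usage differs; also statement counts differ; also local variable names differ; also constant usage differs; also min/max/abs usage differs.
One worked example (a=5, b=-6) — compute: tmp := 16 | acc := 6 | result 240; compute2: aux := 16 | result 240; agreement on 240.
Sweeping the whole domain (56 inputs) finds no disagreement.
verdict: equivalent


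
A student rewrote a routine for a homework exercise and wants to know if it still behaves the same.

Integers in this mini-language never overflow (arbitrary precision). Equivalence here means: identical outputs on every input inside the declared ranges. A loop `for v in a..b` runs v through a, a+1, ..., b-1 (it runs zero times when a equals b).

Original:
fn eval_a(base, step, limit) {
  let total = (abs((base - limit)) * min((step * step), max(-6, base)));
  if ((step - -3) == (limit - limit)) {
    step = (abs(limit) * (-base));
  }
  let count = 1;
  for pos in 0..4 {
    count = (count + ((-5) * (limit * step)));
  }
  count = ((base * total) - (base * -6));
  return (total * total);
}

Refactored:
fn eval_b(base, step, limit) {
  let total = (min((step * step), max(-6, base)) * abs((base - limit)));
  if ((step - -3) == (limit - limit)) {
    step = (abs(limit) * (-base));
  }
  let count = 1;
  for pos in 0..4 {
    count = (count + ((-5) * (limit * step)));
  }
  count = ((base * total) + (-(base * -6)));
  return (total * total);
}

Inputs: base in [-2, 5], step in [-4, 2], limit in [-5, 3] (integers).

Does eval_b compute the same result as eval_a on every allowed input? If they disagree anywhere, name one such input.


Equivalent — the differences include arithmetic usage differs, yet no declared input distinguishes the two.
Tracing base=1, step=-2, limit=-3: eval_a: total = 4; ((step - -3) == (limit - limit)) -> false; count = 1; [pos=0]; count = -29; [pos=1]; count = -59; [pos=2]; count = -89; [pos=3]; count = -119; count = 10; return 16 | eval_b: total = 4; ((step - -3) == (limit - limit)) -> false; count = 1; [pos=0]; count = -29; [pos=1]; count = -59; [pos=2]; count = -89; [pos=3]; count = -119; count = 10; return 16 — matching result 16.
An exhaustive pass over the 504 declared inputs shows identical outputs.
verdict: equivalent


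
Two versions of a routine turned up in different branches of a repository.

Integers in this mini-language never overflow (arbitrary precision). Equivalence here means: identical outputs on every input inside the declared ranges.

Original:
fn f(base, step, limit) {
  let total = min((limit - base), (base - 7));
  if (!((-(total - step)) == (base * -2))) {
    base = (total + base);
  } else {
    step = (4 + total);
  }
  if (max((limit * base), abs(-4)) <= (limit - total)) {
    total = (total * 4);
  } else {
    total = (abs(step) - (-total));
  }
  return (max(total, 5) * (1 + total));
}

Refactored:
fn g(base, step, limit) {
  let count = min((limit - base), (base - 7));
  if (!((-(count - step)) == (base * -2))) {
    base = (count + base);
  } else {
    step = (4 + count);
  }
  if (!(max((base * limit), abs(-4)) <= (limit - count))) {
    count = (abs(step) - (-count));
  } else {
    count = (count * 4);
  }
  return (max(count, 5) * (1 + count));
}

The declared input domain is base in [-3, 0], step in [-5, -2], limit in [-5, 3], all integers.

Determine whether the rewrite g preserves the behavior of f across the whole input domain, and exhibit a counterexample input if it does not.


The two versions differ — the changes include boolean connective usage differs, plus local variable names differ.
Tracing base=-2, step=-2, limit=0: f: total = -9; (!((-(total - step)) == (base * -2))) -> true; base = -11; (max((limit * base), abs(-4)) <= (limit - total)) -> true; total = -36; return -175 | g: count = -9; (!((-(count - step)) == (base * -2))) -> true; base = -11; (!(max((base * limit), abs(-4)) <= (limit - count))) -> false; count = -36; return -175 — matching result -175.
An exhaustive pass over the 144 declared inputs shows identical outputs.
verdict: equivalent


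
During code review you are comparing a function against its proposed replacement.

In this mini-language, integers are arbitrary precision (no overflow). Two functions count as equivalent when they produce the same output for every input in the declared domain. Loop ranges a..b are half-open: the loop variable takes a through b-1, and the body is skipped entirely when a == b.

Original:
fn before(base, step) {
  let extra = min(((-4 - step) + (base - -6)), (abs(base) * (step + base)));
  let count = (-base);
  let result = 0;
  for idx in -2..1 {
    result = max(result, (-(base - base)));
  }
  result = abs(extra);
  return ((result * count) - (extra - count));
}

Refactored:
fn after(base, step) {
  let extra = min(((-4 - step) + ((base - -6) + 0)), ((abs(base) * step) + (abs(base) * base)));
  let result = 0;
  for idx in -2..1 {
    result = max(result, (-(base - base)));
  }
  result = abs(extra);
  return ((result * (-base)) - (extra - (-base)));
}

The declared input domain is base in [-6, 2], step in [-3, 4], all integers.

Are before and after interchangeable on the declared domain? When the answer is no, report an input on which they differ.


The two are interchangeable: constant usage differs; and min/max/abs usage differs; and local variable names differ; and arithmetic usage differs; and statement counts differ, and every declared input agrees.
As a probe, take base=-5, step=-2: before runs extra := -35 | count := 5 | result := 0 | iter idx=-2: | result := 0 | iter idx=-1: | result := 0 | iter idx=0: | result := 0 | result := 35 | result 215; after runs extra := -35 | result := 0 | iter idx=-2: | result := 0 | iter idx=-1: | result := 0 | iter idx=0: | result := 0 | result := 35 | result 215; both end at 215.
Checked all 72 inputs in the declared domain: the outputs agree on every one.
verdict: equivalent


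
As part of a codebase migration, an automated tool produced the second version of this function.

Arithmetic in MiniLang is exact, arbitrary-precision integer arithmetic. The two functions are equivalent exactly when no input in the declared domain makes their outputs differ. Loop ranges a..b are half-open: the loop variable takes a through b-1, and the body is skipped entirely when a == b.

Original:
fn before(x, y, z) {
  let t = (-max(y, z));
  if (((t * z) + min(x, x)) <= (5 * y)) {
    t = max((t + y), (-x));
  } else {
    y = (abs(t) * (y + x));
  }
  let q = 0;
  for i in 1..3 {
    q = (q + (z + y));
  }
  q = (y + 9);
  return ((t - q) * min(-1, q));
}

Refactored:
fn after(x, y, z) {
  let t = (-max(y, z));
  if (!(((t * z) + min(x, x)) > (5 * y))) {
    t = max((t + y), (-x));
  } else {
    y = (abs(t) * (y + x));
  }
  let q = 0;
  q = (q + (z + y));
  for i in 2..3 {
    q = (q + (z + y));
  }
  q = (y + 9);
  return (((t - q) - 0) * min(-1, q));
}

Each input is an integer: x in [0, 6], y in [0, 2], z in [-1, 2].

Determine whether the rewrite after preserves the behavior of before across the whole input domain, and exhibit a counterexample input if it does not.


The two versions differ — the changes include arithmetic usage differs, constant usage differs, loop structure differs, boolean connective usage differs, statement counts differ, comparison usage differs.
One worked example (x=6, y=2, z=2) — before: t = -2; (((t * z) + min(x, x)) <= (5 * y)) -> true; t = 0; q = 0; [i=1]; q = 4; [i=2]; q = 8; q = 11; return 11; after: t = -2; (!(((t * z) + min(x, x)) > (5 * y))) -> true; t = 0; q = 0; q = 4; [i=2]; q = 8; q = 11; return 11; agreement on 11.
Checked all 84 inputs in the declared domain: the outputs agree on every one.
verdict: equivalent


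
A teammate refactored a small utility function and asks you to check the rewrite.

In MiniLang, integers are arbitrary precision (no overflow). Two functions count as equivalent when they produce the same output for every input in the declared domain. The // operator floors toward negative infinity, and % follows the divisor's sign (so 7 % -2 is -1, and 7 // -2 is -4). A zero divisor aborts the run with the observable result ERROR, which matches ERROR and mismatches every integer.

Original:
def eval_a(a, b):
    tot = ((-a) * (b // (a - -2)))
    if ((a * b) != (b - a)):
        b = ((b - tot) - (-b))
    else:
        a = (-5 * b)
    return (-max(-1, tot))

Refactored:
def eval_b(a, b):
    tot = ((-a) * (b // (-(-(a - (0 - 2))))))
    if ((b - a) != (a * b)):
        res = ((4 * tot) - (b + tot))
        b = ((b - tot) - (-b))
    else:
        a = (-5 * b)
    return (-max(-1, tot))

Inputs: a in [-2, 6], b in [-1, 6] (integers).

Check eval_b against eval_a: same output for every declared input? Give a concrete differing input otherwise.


Reading the diff, among the changes: statement counts differ; constant usage differs; arithmetic usage differs; local variable names differ.
As a probe, take a=1, b=5: eval_a runs tot := -1 | ((a * b) != (b - a)): true | b := 11 | result 1; eval_b runs tot := -1 | ((b - a) != (a * b)): true | res := -8 | b := 11 | result 1; both end at 1.
Checked all 72 inputs in the declared domain: the outputs agree on every one.
verdict: equivalent


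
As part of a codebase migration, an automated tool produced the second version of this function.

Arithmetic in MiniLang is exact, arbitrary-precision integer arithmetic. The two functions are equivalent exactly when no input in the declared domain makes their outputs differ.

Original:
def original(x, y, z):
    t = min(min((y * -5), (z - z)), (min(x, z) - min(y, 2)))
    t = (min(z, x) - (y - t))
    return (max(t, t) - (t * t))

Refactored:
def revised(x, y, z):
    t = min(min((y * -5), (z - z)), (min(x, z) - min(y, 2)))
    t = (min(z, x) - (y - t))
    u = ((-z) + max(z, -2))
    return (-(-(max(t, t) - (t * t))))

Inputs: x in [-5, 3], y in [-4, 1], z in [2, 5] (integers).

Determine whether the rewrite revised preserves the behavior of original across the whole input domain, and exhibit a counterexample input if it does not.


Equivalent. There is a behavioral-looking edit here, yet the outcome never shifts on this domain.
Sweeping the whole domain (216 inputs) finds no disagreement.
Spot check at x=-1, y=1, z=5 — original: t=-5, then t=-7, then returns -56. revised: t=-5, then t=-7, then u=0, then returns -56. Both give -56.
verdict: equivalent


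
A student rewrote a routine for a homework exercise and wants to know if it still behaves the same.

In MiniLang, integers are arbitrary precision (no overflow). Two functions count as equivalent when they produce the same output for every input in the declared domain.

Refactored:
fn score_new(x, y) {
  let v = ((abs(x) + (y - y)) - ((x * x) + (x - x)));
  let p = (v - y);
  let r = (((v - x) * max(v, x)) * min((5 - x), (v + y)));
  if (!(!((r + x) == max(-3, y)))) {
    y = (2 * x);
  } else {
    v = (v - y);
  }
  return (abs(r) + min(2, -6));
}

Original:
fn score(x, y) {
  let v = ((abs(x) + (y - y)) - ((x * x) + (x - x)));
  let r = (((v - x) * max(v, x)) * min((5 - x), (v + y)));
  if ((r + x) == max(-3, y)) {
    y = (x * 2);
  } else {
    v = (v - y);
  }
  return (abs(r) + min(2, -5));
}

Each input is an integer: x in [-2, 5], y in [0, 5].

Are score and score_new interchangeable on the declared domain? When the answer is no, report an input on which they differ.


Try x=-2, y=0.
score: v := -2 | r := 0 | ((r + x) == max(-3, y)): false | v := -2 | result -5
score_new: v := -2 | p := -2 | r := 0 | (!(!((r + x) == max(-3, y)))): false | v := -2 | result -6
-5 != -6, so the rewrite changes behavior.
verdict: not equivalent; witness: x=-2, y=0


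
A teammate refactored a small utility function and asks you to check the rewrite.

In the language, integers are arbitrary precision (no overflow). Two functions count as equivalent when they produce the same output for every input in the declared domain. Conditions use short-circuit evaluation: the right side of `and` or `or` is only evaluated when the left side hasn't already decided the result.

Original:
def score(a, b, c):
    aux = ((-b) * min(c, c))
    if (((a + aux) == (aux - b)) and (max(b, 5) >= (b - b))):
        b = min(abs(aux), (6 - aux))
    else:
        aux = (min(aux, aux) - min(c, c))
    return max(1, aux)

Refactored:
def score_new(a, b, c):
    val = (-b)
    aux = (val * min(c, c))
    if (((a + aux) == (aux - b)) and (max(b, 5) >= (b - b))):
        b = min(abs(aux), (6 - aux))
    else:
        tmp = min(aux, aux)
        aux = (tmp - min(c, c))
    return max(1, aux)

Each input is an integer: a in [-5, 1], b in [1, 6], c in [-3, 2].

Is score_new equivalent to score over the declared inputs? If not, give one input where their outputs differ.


Differences: statement counts differ, local variable names differ — yet all 252 inputs agree.
verdict: equivalent


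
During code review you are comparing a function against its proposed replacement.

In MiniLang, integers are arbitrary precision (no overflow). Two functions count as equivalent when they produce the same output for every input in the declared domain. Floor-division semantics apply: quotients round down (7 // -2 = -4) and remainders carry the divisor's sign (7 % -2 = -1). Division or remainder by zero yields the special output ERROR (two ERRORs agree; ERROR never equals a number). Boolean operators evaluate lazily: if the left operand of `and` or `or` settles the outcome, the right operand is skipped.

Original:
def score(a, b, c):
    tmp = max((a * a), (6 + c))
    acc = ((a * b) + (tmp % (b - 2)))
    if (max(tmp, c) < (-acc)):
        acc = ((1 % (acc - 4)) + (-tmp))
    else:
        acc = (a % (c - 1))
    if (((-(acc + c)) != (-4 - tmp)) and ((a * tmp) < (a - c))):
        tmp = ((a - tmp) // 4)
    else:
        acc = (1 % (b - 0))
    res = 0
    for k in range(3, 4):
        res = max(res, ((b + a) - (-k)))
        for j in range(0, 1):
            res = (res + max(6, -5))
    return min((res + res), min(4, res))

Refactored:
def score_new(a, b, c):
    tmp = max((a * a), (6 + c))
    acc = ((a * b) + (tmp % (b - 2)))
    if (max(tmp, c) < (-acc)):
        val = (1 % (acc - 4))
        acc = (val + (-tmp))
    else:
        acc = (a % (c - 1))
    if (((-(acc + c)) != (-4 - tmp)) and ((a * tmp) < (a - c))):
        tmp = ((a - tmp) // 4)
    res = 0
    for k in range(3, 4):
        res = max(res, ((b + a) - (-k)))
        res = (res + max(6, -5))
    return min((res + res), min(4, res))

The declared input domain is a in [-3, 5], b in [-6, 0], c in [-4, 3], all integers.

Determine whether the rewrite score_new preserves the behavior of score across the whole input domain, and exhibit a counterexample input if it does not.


Not equivalent: a=0, b=0, c=0 separates them (ERROR vs 4).
score: tmp=6, then acc=0, then (max(tmp, c) < (-acc)) is false, then acc=0, then (((-(acc + c)) != (-4 - tmp)) and ((a * tmp) < (a - c))) is false, then a zero divisor aborts: ERROR
score_new: tmp=6, then acc=0, then (max(tmp, c) < (-acc)) is false, then acc=0, then (((-(acc + c)) != (-4 - tmp)) and ((a * tmp) < (a - c))) is false, then res=0, then (k=3), then res=3, then res=9, then returns 4
verdict: not equivalent; witness: a=0, b=0, c=0


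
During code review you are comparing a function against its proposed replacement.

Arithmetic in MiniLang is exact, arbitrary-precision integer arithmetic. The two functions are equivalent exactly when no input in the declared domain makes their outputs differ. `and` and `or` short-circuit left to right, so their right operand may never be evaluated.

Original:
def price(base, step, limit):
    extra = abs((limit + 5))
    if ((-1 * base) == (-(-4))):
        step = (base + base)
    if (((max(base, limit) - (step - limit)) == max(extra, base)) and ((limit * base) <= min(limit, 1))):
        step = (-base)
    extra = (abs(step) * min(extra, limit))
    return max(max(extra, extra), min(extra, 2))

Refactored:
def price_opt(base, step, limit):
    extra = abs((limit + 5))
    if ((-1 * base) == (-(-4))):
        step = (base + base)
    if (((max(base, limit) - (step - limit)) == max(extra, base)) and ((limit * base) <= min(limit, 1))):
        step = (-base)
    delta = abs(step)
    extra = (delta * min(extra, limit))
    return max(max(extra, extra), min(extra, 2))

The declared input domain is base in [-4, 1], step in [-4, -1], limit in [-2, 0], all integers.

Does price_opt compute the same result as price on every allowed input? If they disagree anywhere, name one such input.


Reading the diff, among the changes: statement counts differ; local variable names differ.
As a probe, take base=-1, step=-1, limit=-1: price runs extra := 4 | ((-1 * base) == (-(-4))): false | (((max(base, limit) - (step - limit)) == max(extra, base)) and ((limit * base) <= min(limit, 1))): false | extra := -1 | result -1; price_opt runs extra := 4 | ((-1 * base) == (-(-4))): false | (((max(base, limit) - (step - limit)) == max(extra, base)) and ((limit * base) <= min(limit, 1))): false | delta := 1 | extra := -1 | result -1; both end at -1.
An exhaustive pass over the 72 declared inputs shows identical outputs.
verdict: equivalent


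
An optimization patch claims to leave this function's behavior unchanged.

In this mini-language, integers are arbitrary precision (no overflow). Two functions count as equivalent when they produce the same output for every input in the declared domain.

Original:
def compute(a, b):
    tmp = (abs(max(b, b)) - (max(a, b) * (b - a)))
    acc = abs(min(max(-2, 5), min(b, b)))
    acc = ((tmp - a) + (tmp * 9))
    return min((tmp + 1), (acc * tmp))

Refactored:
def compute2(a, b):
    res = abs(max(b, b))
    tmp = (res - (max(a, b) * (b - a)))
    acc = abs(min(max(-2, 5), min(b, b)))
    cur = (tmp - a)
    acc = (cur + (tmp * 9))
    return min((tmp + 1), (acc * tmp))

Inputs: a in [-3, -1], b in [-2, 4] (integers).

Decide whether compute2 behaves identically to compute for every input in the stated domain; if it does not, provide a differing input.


This is a faithful refactor — local variable names differ; statement counts differ, but the computed results match everywhere.
As a probe, take a=-1, b=-1: compute runs tmp=1, then acc=1, then acc=11, then returns 2; compute2 runs res=1, then tmp=1, then acc=1, then cur=2, then acc=11, then returns 2; both end at 2.
Across all 21 domain points the two functions coincide.
verdict: equivalent


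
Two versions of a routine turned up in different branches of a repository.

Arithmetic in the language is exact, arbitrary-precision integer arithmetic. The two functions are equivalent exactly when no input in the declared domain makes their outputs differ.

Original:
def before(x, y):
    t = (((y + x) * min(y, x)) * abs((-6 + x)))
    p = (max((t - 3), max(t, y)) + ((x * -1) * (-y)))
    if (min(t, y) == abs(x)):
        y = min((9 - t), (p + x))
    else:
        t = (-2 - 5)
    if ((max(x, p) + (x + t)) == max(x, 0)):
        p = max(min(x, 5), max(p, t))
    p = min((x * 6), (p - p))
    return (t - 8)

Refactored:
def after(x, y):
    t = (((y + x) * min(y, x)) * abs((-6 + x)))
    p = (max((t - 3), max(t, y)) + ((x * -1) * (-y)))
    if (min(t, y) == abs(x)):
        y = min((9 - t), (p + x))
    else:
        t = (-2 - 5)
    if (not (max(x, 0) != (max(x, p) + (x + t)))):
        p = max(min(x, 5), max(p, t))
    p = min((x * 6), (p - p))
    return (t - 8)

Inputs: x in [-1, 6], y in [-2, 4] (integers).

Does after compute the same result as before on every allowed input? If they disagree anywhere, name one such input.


Comparing the listings, the differences include: comparison usage differs, plus boolean connective usage differs.
As a probe, take x=4, y=-1: before runs t becomes -6; next p becomes -5; next (min(t, y) == abs(x)) evaluates to false; next t becomes -7; next ((max(x, p) + (x + t)) == max(x, 0)) evaluates to false; next p becomes 0; next final value -15; after runs t becomes -6; next p becomes -5; next (min(t, y) == abs(x)) evaluates to false; next t becomes -7; next (not (max(x, 0) != (max(x, p) + (x + t)))) evaluates to false; next p becomes 0; next final value -15; both end at -15.
Across all 56 domain points the two functions coincide.
verdict: equivalent


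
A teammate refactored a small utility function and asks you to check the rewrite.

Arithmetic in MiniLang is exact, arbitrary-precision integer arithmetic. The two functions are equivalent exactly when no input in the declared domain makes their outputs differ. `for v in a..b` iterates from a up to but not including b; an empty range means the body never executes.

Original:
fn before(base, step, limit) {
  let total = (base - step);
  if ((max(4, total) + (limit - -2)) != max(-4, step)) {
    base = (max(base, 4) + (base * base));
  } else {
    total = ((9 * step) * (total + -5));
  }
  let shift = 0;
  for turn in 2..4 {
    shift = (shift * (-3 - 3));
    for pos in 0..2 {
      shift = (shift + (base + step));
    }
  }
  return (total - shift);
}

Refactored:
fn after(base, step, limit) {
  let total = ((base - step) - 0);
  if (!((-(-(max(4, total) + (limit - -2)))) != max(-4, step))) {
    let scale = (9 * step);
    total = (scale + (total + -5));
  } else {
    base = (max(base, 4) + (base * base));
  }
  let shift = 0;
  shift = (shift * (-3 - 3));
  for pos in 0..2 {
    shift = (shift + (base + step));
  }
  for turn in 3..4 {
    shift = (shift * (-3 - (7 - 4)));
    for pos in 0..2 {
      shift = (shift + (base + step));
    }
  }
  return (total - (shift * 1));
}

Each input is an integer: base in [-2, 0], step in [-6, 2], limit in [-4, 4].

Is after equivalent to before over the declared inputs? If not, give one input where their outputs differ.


The rewrite breaks on base=-2, step=2, limit=-4, where the results are -162 and 9.
before: total := -4 | ((max(4, total) + (limit - -2)) != max(-4, step)): false | total := -162 | shift := 0 | iter turn=2: | shift := 0 | iter pos=0: | shift := 0 | iter pos=1: | shift := 0 | iter turn=3: | shift := 0 | iter pos=0: | shift := 0 | iter pos=1: | shift := 0 | result -162
after: total := -4 | (!((-(-(max(4, total) + (limit - -2)))) != max(-4, step))): true | scale := 18 | total := 9 | shift := 0 | shift := 0 | iter pos=0: | shift := 0 | iter pos=1: | shift := 0 | iter turn=3: | shift := 0 | iter pos=0: | shift := 0 | iter pos=1: | shift := 0 | result 9
verdict: not equivalent; witness: base=-2, step=2, limit=-4


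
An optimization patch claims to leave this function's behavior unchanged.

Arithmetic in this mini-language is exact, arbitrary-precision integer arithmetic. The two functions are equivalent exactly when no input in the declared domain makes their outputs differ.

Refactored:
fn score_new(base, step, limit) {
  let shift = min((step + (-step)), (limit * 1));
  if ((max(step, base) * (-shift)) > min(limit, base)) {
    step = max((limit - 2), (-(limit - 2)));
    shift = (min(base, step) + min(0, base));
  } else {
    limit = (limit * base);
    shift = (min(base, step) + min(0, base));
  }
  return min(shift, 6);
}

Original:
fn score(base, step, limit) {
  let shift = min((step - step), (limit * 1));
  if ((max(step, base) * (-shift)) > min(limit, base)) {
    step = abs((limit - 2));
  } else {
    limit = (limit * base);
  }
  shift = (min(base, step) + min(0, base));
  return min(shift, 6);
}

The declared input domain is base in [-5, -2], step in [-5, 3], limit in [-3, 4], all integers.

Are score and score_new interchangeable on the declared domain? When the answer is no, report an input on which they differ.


Reading the diff, among the changes: constant usage differs, arithmetic usage differs, statement counts differ, min/max/abs usage differs.
One worked example (base=-3, step=3, limit=3) — score: shift becomes 0; next ((max(step, base) * (-shift)) > min(limit, base)) evaluates to true; next step becomes 1; next shift becomes -6; next final value -6; score_new: shift becomes 0; next ((max(step, base) * (-shift)) > min(limit, base)) evaluates to true; next step becomes 1; next shift becomes -6; next final value -6; agreement on -6.
Checked all 288 inputs in the declared domain: the outputs agree on every one.
verdict: equivalent


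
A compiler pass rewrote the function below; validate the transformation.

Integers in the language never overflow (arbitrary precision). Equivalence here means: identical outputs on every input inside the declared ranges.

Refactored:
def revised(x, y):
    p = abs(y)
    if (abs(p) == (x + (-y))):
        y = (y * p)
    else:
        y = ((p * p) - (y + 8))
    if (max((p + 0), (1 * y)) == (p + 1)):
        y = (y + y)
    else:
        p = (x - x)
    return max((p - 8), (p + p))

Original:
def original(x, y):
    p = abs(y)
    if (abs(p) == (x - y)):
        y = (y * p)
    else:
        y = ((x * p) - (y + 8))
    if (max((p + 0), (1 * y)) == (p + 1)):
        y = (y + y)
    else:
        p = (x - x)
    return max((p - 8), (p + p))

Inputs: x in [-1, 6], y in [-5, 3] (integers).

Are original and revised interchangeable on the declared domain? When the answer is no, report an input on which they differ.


Not equivalent: x=-1, y=-3 separates them (0 vs 6).
original: p=3, then (abs(p) == (x - y)) is false, then y=-8, then (max((p + 0), (1 * y)) == (p + 1)) is false, then p=0, then returns 0
revised: p=3, then (abs(p) == (x + (-y))) is false, then y=4, then (max((p + 0), (1 * y)) == (p + 1)) is true, then y=8, then returns 6
verdict: not equivalent; witness: x=-1, y=-3


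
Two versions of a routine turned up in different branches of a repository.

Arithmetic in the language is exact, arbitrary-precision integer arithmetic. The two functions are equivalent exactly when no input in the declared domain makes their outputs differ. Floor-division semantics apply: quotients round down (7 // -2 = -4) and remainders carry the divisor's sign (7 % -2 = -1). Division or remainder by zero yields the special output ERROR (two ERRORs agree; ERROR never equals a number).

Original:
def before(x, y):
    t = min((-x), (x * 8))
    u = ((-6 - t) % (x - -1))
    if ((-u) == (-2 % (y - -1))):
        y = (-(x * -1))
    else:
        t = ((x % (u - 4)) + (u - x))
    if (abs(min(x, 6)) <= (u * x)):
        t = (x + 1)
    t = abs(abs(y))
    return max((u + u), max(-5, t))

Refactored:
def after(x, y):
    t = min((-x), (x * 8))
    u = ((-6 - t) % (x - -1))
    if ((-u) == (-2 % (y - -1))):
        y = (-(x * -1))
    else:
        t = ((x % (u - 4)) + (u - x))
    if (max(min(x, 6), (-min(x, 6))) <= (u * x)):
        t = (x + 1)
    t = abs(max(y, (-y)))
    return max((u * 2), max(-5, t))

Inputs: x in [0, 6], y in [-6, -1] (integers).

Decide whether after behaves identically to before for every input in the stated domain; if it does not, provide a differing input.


Differences: arithmetic usage differs, and min/max/abs usage differs, and constant usage differs — yet all 42 inputs agree.
verdict: equivalent


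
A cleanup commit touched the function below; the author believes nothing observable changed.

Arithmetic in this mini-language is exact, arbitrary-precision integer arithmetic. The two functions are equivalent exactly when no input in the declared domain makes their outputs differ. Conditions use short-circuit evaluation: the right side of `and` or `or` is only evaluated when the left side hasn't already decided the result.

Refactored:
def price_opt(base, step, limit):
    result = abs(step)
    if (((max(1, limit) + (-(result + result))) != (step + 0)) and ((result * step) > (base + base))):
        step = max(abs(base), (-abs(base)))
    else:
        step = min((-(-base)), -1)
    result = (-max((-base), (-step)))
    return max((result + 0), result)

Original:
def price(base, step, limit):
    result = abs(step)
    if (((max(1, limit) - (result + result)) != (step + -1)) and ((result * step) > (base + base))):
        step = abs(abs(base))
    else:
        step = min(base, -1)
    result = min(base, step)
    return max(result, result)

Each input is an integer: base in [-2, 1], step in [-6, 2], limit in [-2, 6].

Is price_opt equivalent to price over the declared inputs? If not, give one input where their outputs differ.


The rewrite breaks on base=0, step=1, limit=2, where the results are -1 and 0.
price: result=1, then (((max(1, limit) - (result + result)) != (step + -1)) and ((result * step) > (base + base))) is false, then step=-1, then result=-1, then returns -1
price_opt: result=1, then (((max(1, limit) + (-(result + result))) != (step + 0)) and ((result * step) > (base + base))) is true, then step=0, then result=0, then returns 0
verdict: not equivalent; witness: base=0, step=1, limit=2


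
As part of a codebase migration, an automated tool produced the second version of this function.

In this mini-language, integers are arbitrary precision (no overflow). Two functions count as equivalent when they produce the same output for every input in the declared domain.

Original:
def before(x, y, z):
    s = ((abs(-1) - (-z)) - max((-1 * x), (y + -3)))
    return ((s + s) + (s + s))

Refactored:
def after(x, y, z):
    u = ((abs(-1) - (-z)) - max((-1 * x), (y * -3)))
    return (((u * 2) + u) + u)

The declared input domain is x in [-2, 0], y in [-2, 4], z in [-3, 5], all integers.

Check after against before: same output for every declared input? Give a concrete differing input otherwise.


The rewrite breaks on x=-2, y=-2, z=-3, where the results are -16 and -32.
before: s := -4 | result -16
after: u := -8 | result -32
verdict: not equivalent; witness: x=-2, y=-2, z=-3


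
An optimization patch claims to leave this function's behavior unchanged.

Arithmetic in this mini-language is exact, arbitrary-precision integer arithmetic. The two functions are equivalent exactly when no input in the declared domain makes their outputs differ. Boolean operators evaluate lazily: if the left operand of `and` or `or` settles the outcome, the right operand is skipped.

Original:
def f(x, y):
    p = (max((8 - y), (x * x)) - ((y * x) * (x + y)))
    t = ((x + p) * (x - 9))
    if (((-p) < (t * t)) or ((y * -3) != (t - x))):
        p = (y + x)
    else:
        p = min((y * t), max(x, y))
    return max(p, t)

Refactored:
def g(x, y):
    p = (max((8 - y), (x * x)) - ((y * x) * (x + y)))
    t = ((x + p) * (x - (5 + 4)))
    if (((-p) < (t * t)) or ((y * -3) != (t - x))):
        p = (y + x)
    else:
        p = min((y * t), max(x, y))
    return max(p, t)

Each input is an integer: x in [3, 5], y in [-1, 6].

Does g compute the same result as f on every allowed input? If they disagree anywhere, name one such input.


Although constant usage differs; arithmetic usage differs, 24/24 inputs agree.
verdict: equivalent


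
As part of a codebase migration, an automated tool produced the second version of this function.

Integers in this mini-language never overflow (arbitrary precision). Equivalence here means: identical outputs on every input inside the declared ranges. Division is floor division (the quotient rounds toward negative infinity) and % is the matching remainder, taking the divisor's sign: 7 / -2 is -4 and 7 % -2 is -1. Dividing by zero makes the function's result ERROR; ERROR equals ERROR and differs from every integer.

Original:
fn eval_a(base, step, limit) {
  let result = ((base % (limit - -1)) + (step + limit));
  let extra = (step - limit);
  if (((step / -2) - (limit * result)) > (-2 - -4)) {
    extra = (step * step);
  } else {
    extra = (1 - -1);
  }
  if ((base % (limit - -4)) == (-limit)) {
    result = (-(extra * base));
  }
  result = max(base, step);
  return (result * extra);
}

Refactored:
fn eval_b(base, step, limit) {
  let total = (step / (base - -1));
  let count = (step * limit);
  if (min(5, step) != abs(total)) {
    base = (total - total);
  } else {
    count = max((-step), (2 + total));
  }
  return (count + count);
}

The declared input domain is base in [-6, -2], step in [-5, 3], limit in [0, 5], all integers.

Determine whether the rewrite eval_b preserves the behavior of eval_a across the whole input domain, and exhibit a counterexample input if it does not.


The rewrite breaks on base=-6, step=-5, limit=0, where the results are -10 and 0.
eval_a: result := -5 | extra := -5 | (((step / -2) - (limit * result)) > (-2 - -4)): false | extra := 2 | ((base % (limit - -4)) == (-limit)): false | result := -5 | result -10
eval_b: total := 1 | count := 0 | (min(5, step) != abs(total)): true | base := 0 | result 0
verdict: not equivalent; witness: base=-6, step=-5, limit=0


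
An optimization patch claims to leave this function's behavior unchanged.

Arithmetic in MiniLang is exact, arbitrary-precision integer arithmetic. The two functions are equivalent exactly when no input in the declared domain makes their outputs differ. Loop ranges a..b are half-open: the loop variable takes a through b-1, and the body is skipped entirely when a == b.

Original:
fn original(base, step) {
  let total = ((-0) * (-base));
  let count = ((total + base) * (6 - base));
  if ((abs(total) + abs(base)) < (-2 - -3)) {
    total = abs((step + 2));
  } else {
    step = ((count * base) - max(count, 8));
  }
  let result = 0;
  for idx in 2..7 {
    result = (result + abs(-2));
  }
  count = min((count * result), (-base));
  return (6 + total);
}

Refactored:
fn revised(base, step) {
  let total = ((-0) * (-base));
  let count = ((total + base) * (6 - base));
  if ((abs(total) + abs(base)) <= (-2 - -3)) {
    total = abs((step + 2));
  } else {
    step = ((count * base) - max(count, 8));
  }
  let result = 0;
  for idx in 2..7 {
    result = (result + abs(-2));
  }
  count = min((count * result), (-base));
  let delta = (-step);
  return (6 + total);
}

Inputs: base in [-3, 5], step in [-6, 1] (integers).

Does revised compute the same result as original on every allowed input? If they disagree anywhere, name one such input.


Run the pair on base=-1, step=-6.
original: total=0, then count=-7, then ((abs(total) + abs(base)) < (-2 - -3)) is false, then step=-1, then result=0, then (idx=2), then result=2, then (idx=3), then result=4, then (idx=4), then result=6, then (idx=5), then result=8, then (idx=6), then result=10, then count=-70, then returns 6
revised: total=0, then count=-7, then ((abs(total) + abs(base)) <= (-2 - -3)) is true, then total=4, then result=0, then (idx=2), then result=2, then (idx=3), then result=4, then (idx=4), then result=6, then (idx=5), then result=8, then (idx=6), then result=10, then count=-70, then delta=6, then returns 10
6 vs 10 — the two versions disagree here.
verdict: not equivalent; witness: base=-1, step=-6


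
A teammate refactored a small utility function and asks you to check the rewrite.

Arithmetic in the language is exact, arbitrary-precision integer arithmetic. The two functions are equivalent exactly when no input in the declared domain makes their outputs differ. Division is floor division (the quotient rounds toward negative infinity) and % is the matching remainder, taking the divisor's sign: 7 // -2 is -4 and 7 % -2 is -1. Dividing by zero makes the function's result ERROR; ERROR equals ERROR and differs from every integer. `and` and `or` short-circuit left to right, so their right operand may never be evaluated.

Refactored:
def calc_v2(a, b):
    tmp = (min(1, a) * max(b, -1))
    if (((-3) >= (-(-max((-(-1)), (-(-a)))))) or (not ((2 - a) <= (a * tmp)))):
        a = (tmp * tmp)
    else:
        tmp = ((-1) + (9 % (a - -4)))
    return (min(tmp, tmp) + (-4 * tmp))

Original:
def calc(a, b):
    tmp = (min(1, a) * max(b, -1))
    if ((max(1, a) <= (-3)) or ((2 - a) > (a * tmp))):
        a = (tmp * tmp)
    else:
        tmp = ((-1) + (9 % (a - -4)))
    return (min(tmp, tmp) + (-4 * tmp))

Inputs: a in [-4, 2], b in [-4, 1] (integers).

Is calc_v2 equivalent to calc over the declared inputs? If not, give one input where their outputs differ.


The two are interchangeable: boolean connective usage differs; comparison usage differs, and every declared input agrees.
Tracing a=-3, b=0: calc: tmp := 0 | ((max(1, a) <= (-3)) or ((2 - a) > (a * tmp))): true | a := 0 | result 0 | calc_v2: tmp := 0 | (((-3) >= (-(-max((-(-1)), (-(-a)))))) or (not ((2 - a) <= (a * tmp)))): true | a := 0 | result 0 — matching result 0.
An exhaustive pass over the 42 declared inputs shows identical outputs.
verdict: equivalent


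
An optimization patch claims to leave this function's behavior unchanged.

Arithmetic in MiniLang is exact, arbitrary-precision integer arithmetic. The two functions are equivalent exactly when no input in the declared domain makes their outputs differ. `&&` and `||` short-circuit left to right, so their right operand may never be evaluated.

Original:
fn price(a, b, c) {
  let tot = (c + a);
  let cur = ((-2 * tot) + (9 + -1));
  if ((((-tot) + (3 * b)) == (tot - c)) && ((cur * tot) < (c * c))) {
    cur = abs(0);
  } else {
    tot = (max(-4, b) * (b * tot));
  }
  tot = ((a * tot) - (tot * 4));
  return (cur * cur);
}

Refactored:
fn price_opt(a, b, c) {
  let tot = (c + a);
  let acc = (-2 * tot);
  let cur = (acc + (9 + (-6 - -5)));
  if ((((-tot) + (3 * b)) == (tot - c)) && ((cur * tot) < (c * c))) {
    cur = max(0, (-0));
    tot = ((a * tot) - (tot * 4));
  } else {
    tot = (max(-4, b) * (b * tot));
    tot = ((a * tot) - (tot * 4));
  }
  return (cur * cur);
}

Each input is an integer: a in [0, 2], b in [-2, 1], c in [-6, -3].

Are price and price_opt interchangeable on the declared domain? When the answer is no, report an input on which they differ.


The two versions differ — the changes include arithmetic usage differs; and local variable names differ; and min/max/abs usage differs; and constant usage differs; and statement counts differ.
Spot check at a=0, b=0, c=-5 — price: tot becomes -5; next cur becomes 18; next ((((-tot) + (3 * b)) == (tot - c)) && ((cur * tot) < (c * c))) evaluates to false; next tot becomes 0; next tot becomes 0; next final value 324. price_opt: tot becomes -5; next acc becomes 10; next cur becomes 18; next ((((-tot) + (3 * b)) == (tot - c)) && ((cur * tot) < (c * c))) evaluates to false; next tot becomes 0; next tot becomes 0; next final value 324. Both give 324.
Every one of the 48 inputs gives matching results.
verdict: equivalent
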